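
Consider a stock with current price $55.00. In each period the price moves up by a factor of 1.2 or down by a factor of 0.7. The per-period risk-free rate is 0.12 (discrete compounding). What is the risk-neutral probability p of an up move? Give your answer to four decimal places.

Risk-neutral probability p = (1 + 0.12 − 0.7)/(1.2 − 0.7) = 0.4200/0.5000 = 0.8400

p = 0.8400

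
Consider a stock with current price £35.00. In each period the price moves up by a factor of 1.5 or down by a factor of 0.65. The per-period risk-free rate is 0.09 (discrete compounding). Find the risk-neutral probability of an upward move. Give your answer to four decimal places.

p = 0.5176

Risk-neutral probability p = (1 + 0.09 − 0.65)/(1.5 − 0.65) = 0.4400/0.8500 = 0.5176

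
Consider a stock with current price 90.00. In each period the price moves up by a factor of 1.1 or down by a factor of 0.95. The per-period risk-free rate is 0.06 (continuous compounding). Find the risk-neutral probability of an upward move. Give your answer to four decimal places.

p = 0.7456

Risk-neutral probability p = (e^0.06 − 0.95)/(1.1 − 0.95) = 0.1118/0.1500 = 0.7456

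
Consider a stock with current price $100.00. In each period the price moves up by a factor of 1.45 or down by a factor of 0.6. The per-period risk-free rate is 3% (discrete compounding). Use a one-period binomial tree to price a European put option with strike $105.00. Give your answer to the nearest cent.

Risk-neutral probability p = (1 + 0.03 − 0.6)/(1.45 − 0.6) = 0.4300/0.8500 = 0.5059
Terminal stock prices: S_u = 145, S_d = 60
Terminal payoffs (K − S): max(-40, 0) = 0, max(45, 0) = 45
Node 0 (S = 100): V_0 = 1/1.03·[0.5059·0.0000 + 0.4941·45.0000] = 21.5877

$21.59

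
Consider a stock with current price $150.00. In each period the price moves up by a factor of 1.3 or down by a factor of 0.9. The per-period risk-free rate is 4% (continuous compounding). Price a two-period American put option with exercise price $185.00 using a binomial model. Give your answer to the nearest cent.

$35.00

Risk-neutral probability p = (e^0.04 − 0.9)/(1.3 − 0.9) = 0.1408/0.4000 = 0.3520
Terminal stock prices: S_uu = 253.5, S_ud = 175.5, S_dd = 121.5
Terminal payoffs (K − S): max(-68.5, 0) = 0, max(9.5, 0) = 9.5, max(63.5, 0) = 63.5
Node u (S = 195): continuation = e^(−0.04)·[0.3520·0.0000 + 0.6480·9.5000] = 5.9144; exercise value = 0.0000 ≤ continuation, so V_u = 5.9144
Node d (S = 135): continuation = e^(−0.04)·[0.3520·9.5000 + 0.6480·63.5000] = 42.7460; exercise value = 50.0000 > continuation, so V_d = 50.0000 (exercise)
Node 0 (S = 150): continuation = e^(−0.04)·[0.3520·5.9144 + 0.6480·50.0000] = 33.1287; exercise value = 35.0000 > continuation, so V_0 = 35.0000 (exercise)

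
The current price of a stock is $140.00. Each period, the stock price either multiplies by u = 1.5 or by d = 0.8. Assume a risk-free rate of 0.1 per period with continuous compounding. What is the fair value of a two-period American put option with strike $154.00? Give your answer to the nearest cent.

Risk-neutral probability p = (e^0.1 − 0.8)/(1.5 − 0.8) = 0.3052/0.7000 = 0.4360
Terminal stock prices: S_uu = 315, S_ud = 168, S_dd = 89.6
Terminal payoffs (K − S): max(-161, 0) = 0, max(-14, 0) = 0, max(64.4, 0) = 64.4
Node u (S = 210): continuation = e^(−0.1)·[0.4360·0.0000 + 0.5640·0.0000] = 0.0000; exercise value = 0.0000 ≤ continuation, so V_u = 0.0000
Node d (S = 112): continuation = e^(−0.1)·[0.4360·0.0000 + 0.5640·64.4000] = 32.8676; exercise value = 42.0000 > continuation, so V_d = 42.0000 (exercise)
Node 0 (S = 140): continuation = e^(−0.1)·[0.4360·0.0000 + 0.5640·42.0000] = 21.4354; exercise value = 14.0000 ≤ continuation, so V_0 = 21.4354

$21.44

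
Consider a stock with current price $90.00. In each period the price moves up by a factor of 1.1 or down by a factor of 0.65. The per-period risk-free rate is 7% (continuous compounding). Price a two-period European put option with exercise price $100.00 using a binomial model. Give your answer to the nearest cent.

$3.76

Risk-neutral probability p = (e^0.07 − 0.65)/(1.1 − 0.65) = 0.4225/0.4500 = 0.9389
Terminal stock prices: S_uu = 108.9, S_ud = 64.35, S_dd = 38.03
Terminal payoffs (K − S): max(-8.9, 0) = 0, max(35.65, 0) = 35.65, max(61.97, 0) = 61.97
Node u (S = 99): V_u = e^(−0.07)·[0.9389·0.0000 + 0.0611·35.6500] = 2.0307
Node d (S = 58.5): V_d = e^(−0.07)·[0.9389·35.6500 + 0.0611·61.9750] = 34.7394
Node 0 (S = 90): V_0 = e^(−0.07)·[0.9389·2.0307 + 0.0611·34.7394] = 3.7566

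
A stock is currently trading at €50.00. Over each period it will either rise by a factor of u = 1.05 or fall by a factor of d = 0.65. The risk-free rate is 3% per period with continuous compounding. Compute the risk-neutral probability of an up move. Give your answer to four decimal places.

Risk-neutral probability p = (e^0.03 − 0.65)/(1.05 − 0.65) = 0.3805/0.4000 = 0.9511

p = 0.9511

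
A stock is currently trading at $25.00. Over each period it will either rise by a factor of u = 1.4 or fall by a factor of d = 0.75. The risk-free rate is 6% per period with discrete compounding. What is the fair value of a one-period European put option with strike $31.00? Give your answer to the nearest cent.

Risk-neutral probability p = (1 + 0.06 − 0.75)/(1.4 − 0.75) = 0.3100/0.6500 = 0.4769
Terminal stock prices: S_u = 35, S_d = 18.75
Terminal payoffs (K − S): max(-4, 0) = 0, max(12.25, 0) = 12.25
Node 0 (S = 25): V_0 = 1/1.06·[0.4769·0.0000 + 0.5231·12.2500] = 6.0450

$6.04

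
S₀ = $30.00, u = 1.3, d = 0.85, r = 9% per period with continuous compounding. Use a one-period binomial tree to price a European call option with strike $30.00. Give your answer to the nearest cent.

Risk-neutral probability p = (e^0.09 − 0.85)/(1.3 − 0.85) = 0.2442/0.4500 = 0.5426
Terminal stock prices: S_u = 39, S_d = 25.5
Terminal payoffs (S − K): max(9, 0) = 9, max(-4.5, 0) = 0
Node 0 (S = 30): V_0 = e^(−0.09)·[0.5426·9.0000 + 0.4574·0.0000] = 4.4632

$4.46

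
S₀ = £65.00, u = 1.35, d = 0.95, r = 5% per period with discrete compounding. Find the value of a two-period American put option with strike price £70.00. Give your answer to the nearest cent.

Risk-neutral probability p = (1 + 0.05 − 0.95)/(1.35 − 0.95) = 0.1000/0.4000 = 0.2500
Terminal stock prices: S_uu = 118.5, S_ud = 83.36, S_dd = 58.66
Terminal payoffs (K − S): max(-48.46, 0) = 0, max(-13.36, 0) = 0, max(11.34, 0) = 11.34
Node u (S = 87.75): continuation = 1/1.05·[0.2500·0.0000 + 0.7500·0.0000] = 0.0000; exercise value = 0.0000 ≤ continuation, so V_u = 0.0000
Node d (S = 61.75): continuation = 1/1.05·[0.2500·0.0000 + 0.7500·11.3375] = 8.0982; exercise value = 8.2500 > continuation, so V_d = 8.2500 (exercise)
Node 0 (S = 65): continuation = 1/1.05·[0.2500·0.0000 + 0.7500·8.2500] = 5.8929; exercise value = 5.0000 ≤ continuation, so V_0 = 5.8929

£5.89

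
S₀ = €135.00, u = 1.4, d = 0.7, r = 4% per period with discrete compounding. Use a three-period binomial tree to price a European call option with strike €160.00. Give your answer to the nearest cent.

€29.60

Risk-neutral probability p = (1 + 0.04 − 0.7)/(1.4 − 0.7) = 0.3400/0.7000 = 0.4857
Terminal stock prices: S_uuu = 370.4, S_uud = 185.2, S_udd = 92.61, S_ddd = 46.3
Terminal payoffs (S − K): max(210.4, 0) = 210.4, max(25.22, 0) = 25.22, max(-67.39, 0) = 0, max(-113.7, 0) = 0
Node uu (S = 264.6): V_uu = 1/1.04·[0.4857·210.4400 + 0.5143·25.2200] = 110.7538
Node ud (S = 132.3): V_ud = 1/1.04·[0.4857·25.2200 + 0.5143·0.0000] = 11.7786
Node dd (S = 66.15): V_dd = 1/1.04·[0.4857·0.0000 + 0.5143·0.0000] = 0.0000
Node u (S = 189): V_u = 1/1.04·[0.4857·110.7538 + 0.5143·11.7786] = 57.5503
Node d (S = 94.5): V_d = 1/1.04·[0.4857·11.7786 + 0.5143·0.0000] = 5.5010
Node 0 (S = 135): V_0 = 1/1.04·[0.4857·57.5503 + 0.5143·5.5010] = 29.5981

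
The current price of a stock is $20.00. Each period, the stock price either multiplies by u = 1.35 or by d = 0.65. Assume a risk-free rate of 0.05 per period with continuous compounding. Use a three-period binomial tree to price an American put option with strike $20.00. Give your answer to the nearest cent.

Risk-neutral probability p = (e^0.05 − 0.65)/(1.35 − 0.65) = 0.4013/0.7000 = 0.5732
Terminal stock prices: S_uuu = 49.21, S_uud = 23.69, S_udd = 11.41, S_ddd = 5.492
Terminal payoffs (K − S): max(-29.21, 0) = 0, max(-3.693, 0) = 0, max(8.592, 0) = 8.592, max(14.51, 0) = 14.51
Node uu (S = 36.45): continuation = e^(−0.05)·[0.5732·0.0000 + 0.4268·0.0000] = 0.0000; exercise value = 0.0000 ≤ continuation, so V_uu = 0.0000
Node ud (S = 17.55): continuation = e^(−0.05)·[0.5732·0.0000 + 0.4268·8.5925] = 3.4881; exercise value = 2.4500 ≤ continuation, so V_ud = 3.4881
Node dd (S = 8.45): continuation = e^(−0.05)·[0.5732·8.5925 + 0.4268·14.5075] = 10.5746; exercise value = 11.5500 > continuation, so V_dd = 11.5500 (exercise)
Node u (S = 27): continuation = e^(−0.05)·[0.5732·0.0000 + 0.4268·3.4881] = 1.4160; exercise value = 0.0000 ≤ continuation, so V_u = 1.4160
Node d (S = 13): continuation = e^(−0.05)·[0.5732·3.4881 + 0.4268·11.5500] = 6.5906; exercise value = 7.0000 > continuation, so V_d = 7.0000 (exercise)
Node 0 (S = 20): continuation = e^(−0.05)·[0.5732·1.4160 + 0.4268·7.0000] = 3.6137; exercise value = 0.0000 ≤ continuation, so V_0 = 3.6137

$3.61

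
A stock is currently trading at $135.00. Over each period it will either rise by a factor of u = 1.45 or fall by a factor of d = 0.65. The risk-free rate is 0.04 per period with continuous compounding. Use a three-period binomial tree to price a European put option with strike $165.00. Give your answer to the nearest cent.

Risk-neutral probability p = (e^0.04 − 0.65)/(1.45 − 0.65) = 0.3908/0.8000 = 0.4885
Terminal stock prices: S_uuu = 411.6, S_uud = 184.5, S_udd = 82.7, S_ddd = 37.07
Terminal payoffs (K − S): max(-246.6, 0) = 0, max(-19.49, 0) = 0, max(82.3, 0) = 82.3, max(127.9, 0) = 127.9
Node uu (S = 283.8): V_uu = e^(−0.04)·[0.4885·0.0000 + 0.5115·0.0000] = 0.0000
Node ud (S = 127.2): V_ud = e^(−0.04)·[0.4885·0.0000 + 0.5115·82.2956] = 40.4426
Node dd (S = 57.04): V_dd = e^(−0.04)·[0.4885·82.2956 + 0.5115·127.9256] = 101.4928
Node u (S = 195.8): V_u = e^(−0.04)·[0.4885·0.0000 + 0.5115·40.4426] = 19.8747
Node d (S = 87.75): V_d = e^(−0.04)·[0.4885·40.4426 + 0.5115·101.4928] = 68.8588
Node 0 (S = 135): V_0 = e^(−0.04)·[0.4885·19.8747 + 0.5115·68.8588] = 43.1677

$43.17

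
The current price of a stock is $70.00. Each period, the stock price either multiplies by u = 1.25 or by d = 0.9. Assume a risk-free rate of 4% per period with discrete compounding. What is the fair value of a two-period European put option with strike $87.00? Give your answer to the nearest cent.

$13.75

Risk-neutral probability p = (1 + 0.04 − 0.9)/(1.25 − 0.9) = 0.1400/0.3500 = 0.4000
Terminal stock prices: S_uu = 109.4, S_ud = 78.75, S_dd = 56.7
Terminal payoffs (K − S): max(-22.38, 0) = 0, max(8.25, 0) = 8.25, max(30.3, 0) = 30.3
Node u (S = 87.5): V_u = 1/1.04·[0.4000·0.0000 + 0.6000·8.2500] = 4.7596
Node d (S = 63): V_d = 1/1.04·[0.4000·8.2500 + 0.6000·30.3000] = 20.6538
Node 0 (S = 70): V_0 = 1/1.04·[0.4000·4.7596 + 0.6000·20.6538] = 13.7463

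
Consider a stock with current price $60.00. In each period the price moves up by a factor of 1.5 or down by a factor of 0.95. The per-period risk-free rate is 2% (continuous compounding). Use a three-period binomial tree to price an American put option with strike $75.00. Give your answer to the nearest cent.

Risk-neutral probability p = (e^0.02 − 0.95)/(1.5 − 0.95) = 0.0702/0.5500 = 0.1276
Terminal stock prices: S_uuu = 202.5, S_uud = 128.2, S_udd = 81.22, S_ddd = 51.44
Terminal payoffs (K − S): max(-127.5, 0) = 0, max(-53.25, 0) = 0, max(-6.225, 0) = 0, max(23.56, 0) = 23.56
Node uu (S = 135): continuation = e^(−0.02)·[0.1276·0.0000 + 0.8724·0.0000] = 0.0000; exercise value = 0.0000 ≤ continuation, so V_uu = 0.0000
Node ud (S = 85.5): continuation = e^(−0.02)·[0.1276·0.0000 + 0.8724·0.0000] = 0.0000; exercise value = 0.0000 ≤ continuation, so V_ud = 0.0000
Node dd (S = 54.15): continuation = e^(−0.02)·[0.1276·0.0000 + 0.8724·23.5575] = 20.1437; exercise value = 20.8500 > continuation, so V_dd = 20.8500 (exercise)
Node u (S = 90): continuation = e^(−0.02)·[0.1276·0.0000 + 0.8724·0.0000] = 0.0000; exercise value = 0.0000 ≤ continuation, so V_u = 0.0000
Node d (S = 57): continuation = e^(−0.02)·[0.1276·0.0000 + 0.8724·20.8500] = 17.8286; exercise value = 18.0000 > continuation, so V_d = 18.0000 (exercise)
Node 0 (S = 60): continuation = e^(−0.02)·[0.1276·0.0000 + 0.8724·18.0000] = 15.3916; exercise value = 15.0000 ≤ continuation, so V_0 = 15.3916

$15.39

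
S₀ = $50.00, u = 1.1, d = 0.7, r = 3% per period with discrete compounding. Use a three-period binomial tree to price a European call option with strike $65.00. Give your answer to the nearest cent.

$0.80

Risk-neutral probability p = (1 + 0.03 − 0.7)/(1.1 − 0.7) = 0.3300/0.4000 = 0.8250
Terminal stock prices: S_uuu = 66.55, S_uud = 42.35, S_udd = 26.95, S_ddd = 17.15
Terminal payoffs (S − K): max(1.55, 0) = 1.55, max(-22.65, 0) = 0, max(-38.05, 0) = 0, max(-47.85, 0) = 0
Node uu (S = 60.5): V_uu = 1/1.03·[0.8250·1.5500 + 0.1750·0.0000] = 1.2415
Node ud (S = 38.5): V_ud = 1/1.03·[0.8250·0.0000 + 0.1750·0.0000] = 0.0000
Node dd (S = 24.5): V_dd = 1/1.03·[0.8250·0.0000 + 0.1750·0.0000] = 0.0000
Node u (S = 55): V_u = 1/1.03·[0.8250·1.2415 + 0.1750·0.0000] = 0.9944
Node d (S = 35): V_d = 1/1.03·[0.8250·0.0000 + 0.1750·0.0000] = 0.0000
Node 0 (S = 50): V_0 = 1/1.03·[0.8250·0.9944 + 0.1750·0.0000] = 0.7965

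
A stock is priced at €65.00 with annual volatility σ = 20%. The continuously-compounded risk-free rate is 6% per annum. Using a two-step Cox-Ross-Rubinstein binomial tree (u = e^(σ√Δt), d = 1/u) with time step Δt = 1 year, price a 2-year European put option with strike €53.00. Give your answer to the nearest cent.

€1.31

CRR parameters: u = e^(σ√Δt) = e^(0.2·√1) = 1.2214, d = 1/u = 0.8187
Per-period rate: rΔt = 0.06·1 = 0.06, so R = e^0.06 = 1.0618
Risk-neutral probability p = (e^0.06 − 0.8187)/(1.2214 − 0.8187) = 0.2431/0.4027 = 0.6037
Terminal stock prices: S_uu = 96.97, S_ud = 65, S_dd = 43.57
Terminal payoffs (K − S): max(-43.97, 0) = 0, max(-12, 0) = 0, max(9.429, 0) = 9.429
Node u (S = 79.39): V_u = e^(−0.06)·[0.6037·0.0000 + 0.3963·0.0000] = 0.0000
Node d (S = 53.22): V_d = e^(−0.06)·[0.6037·0.0000 + 0.3963·9.4292] = 3.5189
Node 0 (S = 65): V_0 = e^(−0.06)·[0.6037·0.0000 + 0.3963·3.5189] = 1.3132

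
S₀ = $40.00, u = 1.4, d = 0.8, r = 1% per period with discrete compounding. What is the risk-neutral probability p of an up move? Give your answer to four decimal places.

Risk-neutral probability p = (1 + 0.01 − 0.8)/(1.4 − 0.8) = 0.2100/0.6000 = 0.3500

p = 0.3500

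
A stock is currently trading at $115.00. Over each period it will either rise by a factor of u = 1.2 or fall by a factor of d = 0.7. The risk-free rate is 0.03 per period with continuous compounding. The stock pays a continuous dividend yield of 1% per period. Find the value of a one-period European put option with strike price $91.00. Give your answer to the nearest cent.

$3.66

Per-period risk-free factor R = e^0.03 = 1.0305; dividend-adjusted growth = e^(0.03−0.01) = 1.0202.
Risk-neutral probability p = (1.0202 − 0.7)/(1.2 − 0.7) = 0.3202/0.5000 = 0.6404
Terminal stock prices: S_u = 138, S_d = 80.5
Terminal payoffs (K − S): max(-47, 0) = 0, max(10.5, 0) = 10.5
Node 0 (S = 115): V_0 = e^(−0.03)·[0.6404·0.0000 + 0.3596·10.5000] = 3.6642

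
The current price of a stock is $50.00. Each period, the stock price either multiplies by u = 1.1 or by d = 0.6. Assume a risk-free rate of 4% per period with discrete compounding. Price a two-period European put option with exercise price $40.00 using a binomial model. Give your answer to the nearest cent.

Risk-neutral probability p = (1 + 0.04 − 0.6)/(1.1 − 0.6) = 0.4400/0.5000 = 0.8800
Terminal stock prices: S_uu = 60.5, S_ud = 33, S_dd = 18
Terminal payoffs (K − S): max(-20.5, 0) = 0, max(7, 0) = 7, max(22, 0) = 22
Node u (S = 55): V_u = 1/1.04·[0.8800·0.0000 + 0.1200·7.0000] = 0.8077
Node d (S = 30): V_d = 1/1.04·[0.8800·7.0000 + 0.1200·22.0000] = 8.4615
Node 0 (S = 50): V_0 = 1/1.04·[0.8800·0.8077 + 0.1200·8.4615] = 1.6598

$1.66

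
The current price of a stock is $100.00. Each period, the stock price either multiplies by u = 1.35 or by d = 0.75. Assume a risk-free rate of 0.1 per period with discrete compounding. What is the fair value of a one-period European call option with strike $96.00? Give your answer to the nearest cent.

$20.68

Risk-neutral probability p = (1 + 0.1 − 0.75)/(1.35 − 0.75) = 0.3500/0.6000 = 0.5833
Terminal stock prices: S_u = 135, S_d = 75
Terminal payoffs (S − K): max(39, 0) = 39, max(-21, 0) = 0
Node 0 (S = 100): V_0 = 1/1.1·[0.5833·39.0000 + 0.4167·0.0000] = 20.6818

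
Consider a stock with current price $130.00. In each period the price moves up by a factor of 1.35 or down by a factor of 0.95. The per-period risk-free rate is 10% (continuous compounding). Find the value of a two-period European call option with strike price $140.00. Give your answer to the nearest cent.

$22.33

Risk-neutral probability p = (e^0.1 − 0.95)/(1.35 − 0.95) = 0.1552/0.4000 = 0.3879
Terminal stock prices: S_uu = 236.9, S_ud = 166.7, S_dd = 117.3
Terminal payoffs (S − K): max(96.93, 0) = 96.93, max(26.72, 0) = 26.72, max(-22.67, 0) = 0
Node u (S = 175.5): V_u = e^(−0.1)·[0.3879·96.9250 + 0.6121·26.7250] = 48.8228
Node d (S = 123.5): V_d = e^(−0.1)·[0.3879·26.7250 + 0.6121·0.0000] = 9.3808
Node 0 (S = 130): V_0 = e^(−0.1)·[0.3879·48.8228 + 0.6121·9.3808] = 22.3327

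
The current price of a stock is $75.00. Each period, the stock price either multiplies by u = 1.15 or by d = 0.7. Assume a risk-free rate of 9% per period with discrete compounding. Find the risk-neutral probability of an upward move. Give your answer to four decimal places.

Risk-neutral probability p = (1 + 0.09 − 0.7)/(1.15 − 0.7) = 0.3900/0.4500 = 0.8667

p = 0.8667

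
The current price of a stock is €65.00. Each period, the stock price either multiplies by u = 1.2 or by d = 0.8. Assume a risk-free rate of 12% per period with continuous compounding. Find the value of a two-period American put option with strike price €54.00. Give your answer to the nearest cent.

Risk-neutral probability p = (e^0.12 − 0.8)/(1.2 − 0.8) = 0.3275/0.4000 = 0.8187
Terminal stock prices: S_uu = 93.6, S_ud = 62.4, S_dd = 41.6
Terminal payoffs (K − S): max(-39.6, 0) = 0, max(-8.4, 0) = 0, max(12.4, 0) = 12.4
Node u (S = 78): continuation = e^(−0.12)·[0.8187·0.0000 + 0.1813·0.0000] = 0.0000; exercise value = 0.0000 ≤ continuation, so V_u = 0.0000
Node d (S = 52): continuation = e^(−0.12)·[0.8187·0.0000 + 0.1813·12.4000] = 1.9934; exercise value = 2.0000 > continuation, so V_d = 2.0000 (exercise)
Node 0 (S = 65): continuation = e^(−0.12)·[0.8187·0.0000 + 0.1813·2.0000] = 0.3215; exercise value = 0.0000 ≤ continuation, so V_0 = 0.3215

€0.32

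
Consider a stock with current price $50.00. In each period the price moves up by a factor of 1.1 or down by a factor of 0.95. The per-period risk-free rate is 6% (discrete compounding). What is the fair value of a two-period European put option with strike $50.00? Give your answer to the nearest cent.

Risk-neutral probability p = (1 + 0.06 − 0.95)/(1.1 − 0.95) = 0.1100/0.1500 = 0.7333
Terminal stock prices: S_uu = 60.5, S_ud = 52.25, S_dd = 45.12
Terminal payoffs (K − S): max(-10.5, 0) = 0, max(-2.25, 0) = 0, max(4.875, 0) = 4.875
Node u (S = 55): V_u = 1/1.06·[0.7333·0.0000 + 0.2667·0.0000] = 0.0000
Node d (S = 47.5): V_d = 1/1.06·[0.7333·0.0000 + 0.2667·4.8750] = 1.2264
Node 0 (S = 50): V_0 = 1/1.06·[0.7333·0.0000 + 0.2667·1.2264] = 0.3085

$0.31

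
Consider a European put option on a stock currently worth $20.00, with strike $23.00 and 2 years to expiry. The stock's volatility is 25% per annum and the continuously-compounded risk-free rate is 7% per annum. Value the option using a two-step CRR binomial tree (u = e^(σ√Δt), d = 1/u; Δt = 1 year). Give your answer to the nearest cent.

$2.93

CRR parameters: u = e^(σ√Δt) = e^(0.25·√1) = 1.2840, d = 1/u = 0.7788
Per-period rate: rΔt = 0.07·1 = 0.07, so R = e^0.07 = 1.0725
Risk-neutral probability p = (e^0.07 − 0.7788)/(1.2840 − 0.7788) = 0.2937/0.5052 = 0.5813
Terminal stock prices: S_uu = 32.97, S_ud = 20, S_dd = 12.13
Terminal payoffs (K − S): max(-9.974, 0) = 0, max(3, 0) = 3, max(10.87, 0) = 10.87
Node u (S = 25.68): V_u = e^(−0.07)·[0.5813·0.0000 + 0.4187·3.0000] = 1.1711
Node d (S = 15.58): V_d = e^(−0.07)·[0.5813·3.0000 + 0.4187·10.8694] = 5.8690
Node 0 (S = 20): V_0 = e^(−0.07)·[0.5813·1.1711 + 0.4187·5.8690] = 2.9258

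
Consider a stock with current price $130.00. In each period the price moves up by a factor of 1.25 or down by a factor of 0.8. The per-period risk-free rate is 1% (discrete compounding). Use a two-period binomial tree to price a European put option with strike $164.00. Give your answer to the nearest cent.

$39.12

Risk-neutral probability p = (1 + 0.01 − 0.8)/(1.25 − 0.8) = 0.2100/0.4500 = 0.4667
Terminal stock prices: S_uu = 203.1, S_ud = 130, S_dd = 83.2
Terminal payoffs (K − S): max(-39.12, 0) = 0, max(34, 0) = 34, max(80.8, 0) = 80.8
Node u (S = 162.5): V_u = 1/1.01·[0.4667·0.0000 + 0.5333·34.0000] = 17.9538
Node d (S = 104): V_d = 1/1.01·[0.4667·34.0000 + 0.5333·80.8000] = 58.3762
Node 0 (S = 130): V_0 = 1/1.01·[0.4667·17.9538 + 0.5333·58.3762] = 39.1212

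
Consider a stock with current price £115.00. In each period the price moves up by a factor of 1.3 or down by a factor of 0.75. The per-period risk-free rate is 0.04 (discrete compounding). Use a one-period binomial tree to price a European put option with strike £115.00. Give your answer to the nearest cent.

Risk-neutral probability p = (1 + 0.04 − 0.75)/(1.3 − 0.75) = 0.2900/0.5500 = 0.5273
Terminal stock prices: S_u = 149.5, S_d = 86.25
Terminal payoffs (K − S): max(-34.5, 0) = 0, max(28.75, 0) = 28.75
Node 0 (S = 115): V_0 = 1/1.04·[0.5273·0.0000 + 0.4727·28.7500] = 13.0682

£13.07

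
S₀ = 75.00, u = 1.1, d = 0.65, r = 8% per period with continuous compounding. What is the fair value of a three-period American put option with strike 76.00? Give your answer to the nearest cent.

2.08

Risk-neutral probability p = (e^0.08 − 0.65)/(1.1 − 0.65) = 0.4333/0.4500 = 0.9629
Terminal stock prices: S_uuu = 99.83, S_uud = 58.99, S_udd = 34.86, S_ddd = 20.6
Terminal payoffs (K − S): max(-23.83, 0) = 0, max(17.01, 0) = 17.01, max(41.14, 0) = 41.14, max(55.4, 0) = 55.4
Node uu (S = 90.75): continuation = e^(−0.08)·[0.9629·0.0000 + 0.0371·17.0125] = 0.5833; exercise value = 0.0000 ≤ continuation, so V_uu = 0.5833
Node ud (S = 53.62): continuation = e^(−0.08)·[0.9629·17.0125 + 0.0371·41.1437] = 16.5318; exercise value = 22.3750 > continuation, so V_ud = 22.3750 (exercise)
Node dd (S = 31.69): continuation = e^(−0.08)·[0.9629·41.1437 + 0.0371·55.4031] = 38.4693; exercise value = 44.3125 > continuation, so V_dd = 44.3125 (exercise)
Node u (S = 82.5): continuation = e^(−0.08)·[0.9629·0.5833 + 0.0371·22.3750] = 1.2855; exercise value = 0.0000 ≤ continuation, so V_u = 1.2855
Node d (S = 48.75): continuation = e^(−0.08)·[0.9629·22.3750 + 0.0371·44.3125] = 21.4068; exercise value = 27.2500 > continuation, so V_d = 27.2500 (exercise)
Node 0 (S = 75): continuation = e^(−0.08)·[0.9629·1.2855 + 0.0371·27.2500] = 2.0769; exercise value = 1.0000 ≤ continuation, so V_0 = 2.0769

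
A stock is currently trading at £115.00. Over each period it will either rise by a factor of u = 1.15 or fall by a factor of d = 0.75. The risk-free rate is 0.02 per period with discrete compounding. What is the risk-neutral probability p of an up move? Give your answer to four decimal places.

Risk-neutral probability p = (1 + 0.02 − 0.75)/(1.15 − 0.75) = 0.2700/0.4000 = 0.6750

p = 0.6750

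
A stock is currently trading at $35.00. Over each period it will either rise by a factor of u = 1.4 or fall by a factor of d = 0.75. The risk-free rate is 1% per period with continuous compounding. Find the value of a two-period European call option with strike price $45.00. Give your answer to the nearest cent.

Risk-neutral probability p = (e^0.01 − 0.75)/(1.4 − 0.75) = 0.2601/0.6500 = 0.4001
Terminal stock prices: S_uu = 68.6, S_ud = 36.75, S_dd = 19.69
Terminal payoffs (S − K): max(23.6, 0) = 23.6, max(-8.25, 0) = 0, max(-25.31, 0) = 0
Node u (S = 49): V_u = e^(−0.01)·[0.4001·23.6000 + 0.5999·0.0000] = 9.3479
Node d (S = 26.25): V_d = e^(−0.01)·[0.4001·0.0000 + 0.5999·0.0000] = 0.0000
Node 0 (S = 35): V_0 = e^(−0.01)·[0.4001·9.3479 + 0.5999·0.0000] = 3.7027

$3.70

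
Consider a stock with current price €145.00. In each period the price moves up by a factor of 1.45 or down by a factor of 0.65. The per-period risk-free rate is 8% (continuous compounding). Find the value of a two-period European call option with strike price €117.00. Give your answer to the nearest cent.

€55.28

Risk-neutral probability p = (e^0.08 − 0.65)/(1.45 − 0.65) = 0.4333/0.8000 = 0.5416
Terminal stock prices: S_uu = 304.9, S_ud = 136.7, S_dd = 61.26
Terminal payoffs (S − K): max(187.9, 0) = 187.9, max(19.66, 0) = 19.66, max(-55.74, 0) = 0
Node u (S = 210.2): V_u = e^(−0.08)·[0.5416·187.8625 + 0.4584·19.6625] = 102.2454
Node d (S = 94.25): V_d = e^(−0.08)·[0.5416·19.6625 + 0.4584·0.0000] = 9.8306
Node 0 (S = 145): V_0 = e^(−0.08)·[0.5416·102.2454 + 0.4584·9.8306] = 55.2792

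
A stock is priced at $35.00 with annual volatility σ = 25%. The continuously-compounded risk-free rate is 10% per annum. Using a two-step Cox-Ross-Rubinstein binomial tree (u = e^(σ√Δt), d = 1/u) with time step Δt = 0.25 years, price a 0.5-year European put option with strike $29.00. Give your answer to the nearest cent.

$0.31

CRR parameters: u = e^(σ√Δt) = e^(0.25·√0.25) = 1.1331, d = 1/u = 0.8825
Per-period rate: rΔt = 0.1·0.25 = 0.025, so R = e^0.025 = 1.0253
Risk-neutral probability p = (e^0.025 − 0.8825)/(1.1331 − 0.8825) = 0.1428/0.2507 = 0.5698
Terminal stock prices: S_uu = 44.94, S_ud = 35, S_dd = 27.26
Terminal payoffs (K − S): max(-15.94, 0) = 0, max(-6, 0) = 0, max(1.742, 0) = 1.742
Node u (S = 39.66): V_u = e^(−0.025)·[0.5698·0.0000 + 0.4302·0.0000] = 0.0000
Node d (S = 30.89): V_d = e^(−0.025)·[0.5698·0.0000 + 0.4302·1.7420] = 0.7309
Node 0 (S = 35): V_0 = e^(−0.025)·[0.5698·0.0000 + 0.4302·0.7309] = 0.3067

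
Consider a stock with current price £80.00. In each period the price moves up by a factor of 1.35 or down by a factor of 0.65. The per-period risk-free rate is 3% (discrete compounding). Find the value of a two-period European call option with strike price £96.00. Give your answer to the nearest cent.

£13.83

Risk-neutral probability p = (1 + 0.03 − 0.65)/(1.35 − 0.65) = 0.3800/0.7000 = 0.5429
Terminal stock prices: S_uu = 145.8, S_ud = 70.2, S_dd = 33.8
Terminal payoffs (S − K): max(49.8, 0) = 49.8, max(-25.8, 0) = 0, max(-62.2, 0) = 0
Node u (S = 108): V_u = 1/1.03·[0.5429·49.8000 + 0.4571·0.0000] = 26.2469
Node d (S = 52): V_d = 1/1.03·[0.5429·0.0000 + 0.4571·0.0000] = 0.0000
Node 0 (S = 80): V_0 = 1/1.03·[0.5429·26.2469 + 0.4571·0.0000] = 13.8333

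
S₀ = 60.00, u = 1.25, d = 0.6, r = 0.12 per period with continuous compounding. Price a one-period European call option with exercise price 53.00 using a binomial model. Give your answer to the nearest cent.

15.83

Risk-neutral probability p = (e^0.12 − 0.6)/(1.25 − 0.6) = 0.5275/0.6500 = 0.8115
Terminal stock prices: S_u = 75, S_d = 36
Terminal payoffs (S − K): max(22, 0) = 22, max(-17, 0) = 0
Node 0 (S = 60): V_0 = e^(−0.12)·[0.8115·22.0000 + 0.1885·0.0000] = 15.8348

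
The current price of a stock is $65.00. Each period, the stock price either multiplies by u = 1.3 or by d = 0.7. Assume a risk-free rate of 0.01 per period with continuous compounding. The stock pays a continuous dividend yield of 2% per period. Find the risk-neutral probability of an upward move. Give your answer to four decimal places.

p = 0.4834

Per-period risk-free factor R = e^0.01 = 1.0101; dividend-adjusted growth = e^(0.01−0.02) = 0.9900.
Risk-neutral probability p = (0.9900 − 0.7)/(1.3 − 0.7) = 0.2900/0.6000 = 0.4834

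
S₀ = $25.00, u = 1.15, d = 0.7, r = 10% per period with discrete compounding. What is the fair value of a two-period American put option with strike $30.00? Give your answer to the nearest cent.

$5.00

Risk-neutral probability p = (1 + 0.1 − 0.7)/(1.15 − 0.7) = 0.4000/0.4500 = 0.8889
Terminal stock prices: S_uu = 33.06, S_ud = 20.12, S_dd = 12.25
Terminal payoffs (K − S): max(-3.062, 0) = 0, max(9.875, 0) = 9.875, max(17.75, 0) = 17.75
Node u (S = 28.75): continuation = 1/1.1·[0.8889·0.0000 + 0.1111·9.8750] = 0.9975; exercise value = 1.2500 > continuation, so V_u = 1.2500 (exercise)
Node d (S = 17.5): continuation = 1/1.1·[0.8889·9.8750 + 0.1111·17.7500] = 9.7727; exercise value = 12.5000 > continuation, so V_d = 12.5000 (exercise)
Node 0 (S = 25): continuation = 1/1.1·[0.8889·1.2500 + 0.1111·12.5000] = 2.2727; exercise value = 5.0000 > continuation, so V_0 = 5.0000 (exercise)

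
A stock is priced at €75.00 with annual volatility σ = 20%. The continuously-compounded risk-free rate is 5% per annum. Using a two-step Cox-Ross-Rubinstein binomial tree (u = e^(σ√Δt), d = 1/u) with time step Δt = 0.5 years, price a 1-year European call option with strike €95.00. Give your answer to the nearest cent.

CRR parameters: u = e^(σ√Δt) = e^(0.2·√0.5) = 1.1519, d = 1/u = 0.8681
Per-period rate: rΔt = 0.05·0.5 = 0.025, so R = e^0.025 = 1.0253
Risk-neutral probability p = (e^0.025 − 0.8681)/(1.1519 − 0.8681) = 0.1572/0.2838 = 0.5539
Terminal stock prices: S_uu = 99.52, S_ud = 75, S_dd = 56.52
Terminal payoffs (S − K): max(4.517, 0) = 4.517, max(-20, 0) = 0, max(-38.48, 0) = 0
Node u (S = 86.39): V_u = e^(−0.025)·[0.5539·4.5172 + 0.4461·0.0000] = 2.4404
Node d (S = 65.11): V_d = e^(−0.025)·[0.5539·0.0000 + 0.4461·0.0000] = 0.0000
Node 0 (S = 75): V_0 = e^(−0.025)·[0.5539·2.4404 + 0.4461·0.0000] = 1.3184

€1.32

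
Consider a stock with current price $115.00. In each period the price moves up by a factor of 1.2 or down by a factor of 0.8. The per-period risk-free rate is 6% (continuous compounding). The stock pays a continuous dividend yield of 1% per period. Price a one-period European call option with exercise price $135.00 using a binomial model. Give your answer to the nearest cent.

$1.77

Per-period risk-free factor R = e^0.06 = 1.0618; dividend-adjusted growth = e^(0.06−0.01) = 1.0513.
Risk-neutral probability p = (1.0513 − 0.8)/(1.2 − 0.8) = 0.2513/0.4000 = 0.6282
Terminal stock prices: S_u = 138, S_d = 92
Terminal payoffs (S − K): max(3, 0) = 3, max(-43, 0) = 0
Node 0 (S = 115): V_0 = e^(−0.06)·[0.6282·3.0000 + 0.3718·0.0000] = 1.7748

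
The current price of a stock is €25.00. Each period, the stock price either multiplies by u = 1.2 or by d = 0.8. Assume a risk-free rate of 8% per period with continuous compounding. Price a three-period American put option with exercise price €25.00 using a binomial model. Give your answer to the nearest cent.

Risk-neutral probability p = (e^0.08 − 0.8)/(1.2 − 0.8) = 0.2833/0.4000 = 0.7082
Terminal stock prices: S_uuu = 43.2, S_uud = 28.8, S_udd = 19.2, S_ddd = 12.8
Terminal payoffs (K − S): max(-18.2, 0) = 0, max(-3.8, 0) = 0, max(5.8, 0) = 5.8, max(12.2, 0) = 12.2
Node uu (S = 36): continuation = e^(−0.08)·[0.7082·0.0000 + 0.2918·0.0000] = 0.0000; exercise value = 0.0000 ≤ continuation, so V_uu = 0.0000
Node ud (S = 24): continuation = e^(−0.08)·[0.7082·0.0000 + 0.2918·5.8000] = 1.5622; exercise value = 1.0000 ≤ continuation, so V_ud = 1.5622
Node dd (S = 16): continuation = e^(−0.08)·[0.7082·5.8000 + 0.2918·12.2000] = 7.0779; exercise value = 9.0000 > continuation, so V_dd = 9.0000 (exercise)
Node u (S = 30): continuation = e^(−0.08)·[0.7082·0.0000 + 0.2918·1.5622] = 0.4208; exercise value = 0.0000 ≤ continuation, so V_u = 0.4208
Node d (S = 20): continuation = e^(−0.08)·[0.7082·1.5622 + 0.2918·9.0000] = 3.4455; exercise value = 5.0000 > continuation, so V_d = 5.0000 (exercise)
Node 0 (S = 25): continuation = e^(−0.08)·[0.7082·0.4208 + 0.2918·5.0000] = 1.6218; exercise value = 0.0000 ≤ continuation, so V_0 = 1.6218

€1.62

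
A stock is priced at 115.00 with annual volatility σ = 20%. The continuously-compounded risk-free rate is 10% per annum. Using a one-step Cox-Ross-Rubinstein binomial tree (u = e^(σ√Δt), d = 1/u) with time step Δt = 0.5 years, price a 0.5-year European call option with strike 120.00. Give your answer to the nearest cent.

CRR parameters: u = e^(σ√Δt) = e^(0.2·√0.5) = 1.1519, d = 1/u = 0.8681
Per-period rate: rΔt = 0.1·0.5 = 0.05, so R = e^0.05 = 1.0513
Risk-neutral probability p = (e^0.05 − 0.8681)/(1.1519 − 0.8681) = 0.1831/0.2838 = 0.6454
Terminal stock prices: S_u = 132.5, S_d = 99.83
Terminal payoffs (S − K): max(12.47, 0) = 12.47, max(-20.17, 0) = 0
Node 0 (S = 115): V_0 = e^(−0.05)·[0.6454·12.4696 + 0.3546·0.0000] = 7.6551

7.66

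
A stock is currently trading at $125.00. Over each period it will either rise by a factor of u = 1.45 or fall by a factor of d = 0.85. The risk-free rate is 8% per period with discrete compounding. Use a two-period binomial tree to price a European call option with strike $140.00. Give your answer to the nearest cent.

Risk-neutral probability p = (1 + 0.08 − 0.85)/(1.45 − 0.85) = 0.2300/0.6000 = 0.3833
Terminal stock prices: S_uu = 262.8, S_ud = 154.1, S_dd = 90.31
Terminal payoffs (S − K): max(122.8, 0) = 122.8, max(14.06, 0) = 14.06, max(-49.69, 0) = 0
Node u (S = 181.2): V_u = 1/1.08·[0.3833·122.8125 + 0.6167·14.0625] = 51.6204
Node d (S = 106.2): V_d = 1/1.08·[0.3833·14.0625 + 0.6167·0.0000] = 4.9913
Node 0 (S = 125): V_0 = 1/1.08·[0.3833·51.6204 + 0.6167·4.9913] = 21.1720

$21.17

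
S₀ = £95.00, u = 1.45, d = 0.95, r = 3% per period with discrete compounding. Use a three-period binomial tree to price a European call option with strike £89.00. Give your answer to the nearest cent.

£17.65

Risk-neutral probability p = (1 + 0.03 − 0.95)/(1.45 − 0.95) = 0.0800/0.5000 = 0.1600
Terminal stock prices: S_uuu = 289.6, S_uud = 189.8, S_udd = 124.3, S_ddd = 81.45
Terminal payoffs (S − K): max(200.6, 0) = 200.6, max(100.8, 0) = 100.8, max(35.32, 0) = 35.32, max(-7.549, 0) = 0
Node uu (S = 199.7): V_uu = 1/1.03·[0.1600·200.6194 + 0.8400·100.7506] = 113.3297
Node ud (S = 130.9): V_ud = 1/1.03·[0.1600·100.7506 + 0.8400·35.3194] = 44.4547
Node dd (S = 85.74): V_dd = 1/1.03·[0.1600·35.3194 + 0.8400·0.0000] = 5.4865
Node u (S = 137.8): V_u = 1/1.03·[0.1600·113.3297 + 0.8400·44.4547] = 53.8590
Node d (S = 90.25): V_d = 1/1.03·[0.1600·44.4547 + 0.8400·5.4865] = 11.3800
Node 0 (S = 95): V_0 = 1/1.03·[0.1600·53.8590 + 0.8400·11.3800] = 17.6472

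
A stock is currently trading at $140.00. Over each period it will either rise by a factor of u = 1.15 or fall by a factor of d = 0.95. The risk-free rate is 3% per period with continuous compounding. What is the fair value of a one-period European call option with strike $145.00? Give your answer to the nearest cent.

Risk-neutral probability p = (e^0.03 − 0.95)/(1.15 − 0.95) = 0.0805/0.2000 = 0.4023
Terminal stock prices: S_u = 161, S_d = 133
Terminal payoffs (S − K): max(16, 0) = 16, max(-12, 0) = 0
Node 0 (S = 140): V_0 = e^(−0.03)·[0.4023·16.0000 + 0.5977·0.0000] = 6.2461

$6.25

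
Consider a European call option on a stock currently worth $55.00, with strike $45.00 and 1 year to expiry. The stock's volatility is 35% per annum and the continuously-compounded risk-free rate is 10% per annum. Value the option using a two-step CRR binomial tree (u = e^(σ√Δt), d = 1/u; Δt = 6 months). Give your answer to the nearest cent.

$16.47

CRR parameters: u = e^(σ√Δt) = e^(0.35·√0.5) = 1.2808, d = 1/u = 0.7808
Per-period rate: rΔt = 0.1·0.5 = 0.05, so R = e^0.05 = 1.0513
Risk-neutral probability p = (e^0.05 − 0.7808)/(1.2808 − 0.7808) = 0.2705/0.5000 = 0.5410
Terminal stock prices: S_uu = 90.23, S_ud = 55, S_dd = 33.53
Terminal payoffs (S − K): max(45.23, 0) = 45.23, max(10, 0) = 10, max(-11.47, 0) = 0
Node u (S = 70.44): V_u = e^(−0.05)·[0.5410·45.2251 + 0.4590·10.0000] = 27.6389
Node d (S = 42.94): V_d = e^(−0.05)·[0.5410·10.0000 + 0.4590·0.0000] = 5.1459
Node 0 (S = 55): V_0 = e^(−0.05)·[0.5410·27.6389 + 0.4590·5.1459] = 16.4696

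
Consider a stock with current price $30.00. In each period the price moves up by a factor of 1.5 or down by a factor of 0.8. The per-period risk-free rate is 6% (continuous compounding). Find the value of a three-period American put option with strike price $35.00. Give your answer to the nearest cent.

Risk-neutral probability p = (e^0.06 − 0.8)/(1.5 − 0.8) = 0.2618/0.7000 = 0.3741
Terminal stock prices: S_uuu = 101.2, S_uud = 54, S_udd = 28.8, S_ddd = 15.36
Terminal payoffs (K − S): max(-66.25, 0) = 0, max(-19, 0) = 0, max(6.2, 0) = 6.2, max(19.64, 0) = 19.64
Node uu (S = 67.5): continuation = e^(−0.06)·[0.3741·0.0000 + 0.6259·0.0000] = 0.0000; exercise value = 0.0000 ≤ continuation, so V_uu = 0.0000
Node ud (S = 36): continuation = e^(−0.06)·[0.3741·0.0000 + 0.6259·6.2000] = 3.6549; exercise value = 0.0000 ≤ continuation, so V_ud = 3.6549
Node dd (S = 19.2): continuation = e^(−0.06)·[0.3741·6.2000 + 0.6259·19.6400] = 13.7618; exercise value = 15.8000 > continuation, so V_dd = 15.8000 (exercise)
Node u (S = 45): continuation = e^(−0.06)·[0.3741·0.0000 + 0.6259·3.6549] = 2.1545; exercise value = 0.0000 ≤ continuation, so V_u = 2.1545
Node d (S = 24): continuation = e^(−0.06)·[0.3741·3.6549 + 0.6259·15.8000] = 10.6015; exercise value = 11.0000 > continuation, so V_d = 11.0000 (exercise)
Node 0 (S = 30): continuation = e^(−0.06)·[0.3741·2.1545 + 0.6259·11.0000] = 7.2434; exercise value = 5.0000 ≤ continuation, so V_0 = 7.2434

$7.24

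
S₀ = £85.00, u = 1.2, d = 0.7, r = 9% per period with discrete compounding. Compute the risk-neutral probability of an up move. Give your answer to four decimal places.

p = 0.7800

Risk-neutral probability p = (1 + 0.09 − 0.7)/(1.2 − 0.7) = 0.3900/0.5000 = 0.7800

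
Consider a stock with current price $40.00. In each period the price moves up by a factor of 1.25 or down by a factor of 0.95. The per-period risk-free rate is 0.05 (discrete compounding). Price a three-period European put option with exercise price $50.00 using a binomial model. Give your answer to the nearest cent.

Risk-neutral probability p = (1 + 0.05 − 0.95)/(1.25 − 0.95) = 0.1000/0.3000 = 0.3333
Terminal stock prices: S_uuu = 78.12, S_uud = 59.38, S_udd = 45.12, S_ddd = 34.29
Terminal payoffs (K − S): max(-28.12, 0) = 0, max(-9.375, 0) = 0, max(4.875, 0) = 4.875, max(15.71, 0) = 15.71
Node uu (S = 62.5): V_uu = 1/1.05·[0.3333·0.0000 + 0.6667·0.0000] = 0.0000
Node ud (S = 47.5): V_ud = 1/1.05·[0.3333·0.0000 + 0.6667·4.8750] = 3.0952
Node dd (S = 36.1): V_dd = 1/1.05·[0.3333·4.8750 + 0.6667·15.7050] = 11.5190
Node u (S = 50): V_u = 1/1.05·[0.3333·0.0000 + 0.6667·3.0952] = 1.9652
Node d (S = 38): V_d = 1/1.05·[0.3333·3.0952 + 0.6667·11.5190] = 8.2963
Node 0 (S = 40): V_0 = 1/1.05·[0.3333·1.9652 + 0.6667·8.2963] = 5.8914

$5.89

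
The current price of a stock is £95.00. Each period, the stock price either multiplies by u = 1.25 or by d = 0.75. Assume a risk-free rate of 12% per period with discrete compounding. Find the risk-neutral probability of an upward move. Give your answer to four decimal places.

p = 0.7400

Risk-neutral probability p = (1 + 0.12 − 0.75)/(1.25 − 0.75) = 0.3700/0.5000 = 0.7400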